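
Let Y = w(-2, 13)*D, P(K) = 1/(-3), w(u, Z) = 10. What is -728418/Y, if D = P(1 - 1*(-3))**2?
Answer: -3277881/5 ≈ -6.5558e+5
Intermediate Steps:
P(K) = -1/3
D = 1/9 (D = (-1/3)**2 = 1/9 ≈ 0.11111)
Y = 10/9 (Y = 10*(1/9) = 10/9 ≈ 1.1111)
-728418/Y = -728418/10/9 = -728418*9/10 = -3277881/5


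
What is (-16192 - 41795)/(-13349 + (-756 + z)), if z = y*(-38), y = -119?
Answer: 57987/9583 ≈ 6.0510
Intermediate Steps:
z = 4522 (z = -119*(-38) = 4522)
(-16192 - 41795)/(-13349 + (-756 + z)) = (-16192 - 41795)/(-13349 + (-756 + 4522)) = -57987/(-13349 + 3766) = -57987/(-9583) = -57987*(-1/9583) = 57987/9583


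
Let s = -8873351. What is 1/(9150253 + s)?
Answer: 1/276902 ≈ 3.6114e-6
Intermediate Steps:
1/(9150253 + s) = 1/(9150253 - 8873351) = 1/276902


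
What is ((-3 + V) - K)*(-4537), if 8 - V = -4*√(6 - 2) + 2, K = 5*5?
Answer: 63518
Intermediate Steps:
K = 25
V = 14 (V = 8 - (-4*√(6 - 2) + 2) = 8 - (-4*√4 + 2) = 8 - (-4*2 + 2) = 8 - (-8 + 2) = 8 - 1*(-6) = 8 + 6 = 14)
((-3 + V) - K)*(-4537) = ((-3 + 14) - 1*25)*(-4537) = (11 - 25)*(-4537) = -14*(-4537) = 63518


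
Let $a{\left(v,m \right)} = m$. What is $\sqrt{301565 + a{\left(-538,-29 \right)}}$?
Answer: $12 \sqrt{2094} \approx 549.12$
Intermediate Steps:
$\sqrt{301565 + a{\left(-538,-29 \right)}} = \sqrt{301565 - 29} = \sqrt{301536} = 12 \sqrt{2094}$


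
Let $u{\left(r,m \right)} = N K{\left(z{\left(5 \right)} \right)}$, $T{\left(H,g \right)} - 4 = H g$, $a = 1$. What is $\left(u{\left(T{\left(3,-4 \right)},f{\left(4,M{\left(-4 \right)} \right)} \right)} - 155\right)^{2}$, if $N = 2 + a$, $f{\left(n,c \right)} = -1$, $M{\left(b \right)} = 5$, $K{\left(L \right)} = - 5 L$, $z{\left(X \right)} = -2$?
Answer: $15625$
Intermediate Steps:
$T{\left(H,g \right)} = 4 + H g$
$N = 3$ ($N = 2 + 1 = 3$)
$u{\left(r,m \right)} = 30$ ($u{\left(r,m \right)} = 3 \left(\left(-5\right) \left(-2\right)\right) = 3 \cdot 10 = 30$)
$\left(u{\left(T{\left(3,-4 \right)},f{\left(4,M{\left(-4 \right)} \right)} \right)} - 155\right)^{2} = \left(30 - 155\right)^{2} = \left(-125\right)^{2} = 15625$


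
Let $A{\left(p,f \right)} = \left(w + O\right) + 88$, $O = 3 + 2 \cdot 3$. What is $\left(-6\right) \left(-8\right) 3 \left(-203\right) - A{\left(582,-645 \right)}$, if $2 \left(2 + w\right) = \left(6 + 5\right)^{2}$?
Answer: $- \frac{58775}{2} \approx -29388.0$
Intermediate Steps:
$O = 9$ ($O = 3 + 6 = 9$)
$w = \frac{117}{2}$ ($w = -2 + \frac{\left(6 + 5\right)^{2}}{2} = -2 + \frac{11^{2}}{2} = -2 + \frac{1}{2} \cdot 121 = -2 + \frac{121}{2} = \frac{117}{2} \approx 58.5$)
$A{\left(p,f \right)} = \frac{311}{2}$ ($A{\left(p,f \right)} = \left(\frac{117}{2} + 9\right) + 88 = \frac{135}{2} + 88 = \frac{311}{2}$)
$\left(-6\right) \left(-8\right) 3 \left(-203\right) - A{\left(582,-645 \right)} = \left(-6\right) \left(-8\right) 3 \left(-203\right) - \frac{311}{2} = 48 \cdot 3 \left(-203\right) - \frac{311}{2} = 144 \left(-203\right) - \frac{311}{2} = -29232 - \frac{311}{2} = - \frac{58775}{2}$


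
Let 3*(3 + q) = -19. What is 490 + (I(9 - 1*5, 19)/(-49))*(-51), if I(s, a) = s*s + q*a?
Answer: 15782/49 ≈ 322.08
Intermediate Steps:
q = -28/3 (q = -3 + (1/3)*(-19) = -3 - 19/3 = -28/3 ≈ -9.3333)
I(s, a) = s**2 - 28*a/3 (I(s, a) = s*s - 28*a/3 = s**2 - 28*a/3)
490 + (I(9 - 1*5, 19)/(-49))*(-51) = 490 + (((9 - 1*5)**2 - 28/3*19)/(-49))*(-51) = 490 + (((9 - 5)**2 - 532/3)*(-1/49))*(-51) = 490 + ((4**2 - 532/3)*(-1/49))*(-51) = 490 + ((16 - 532/3)*(-1/49))*(-51) = 490 - 484/3*(-1/49)*(-51) = 490 + (484/147)*(-51) = 490 - 8228/49 = 15782/49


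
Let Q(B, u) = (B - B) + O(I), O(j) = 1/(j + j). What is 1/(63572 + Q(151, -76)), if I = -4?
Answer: 8/508575 ≈ 1.5730e-5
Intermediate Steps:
O(j) = 1/(2*j)
Q(B, u) = -1/8 (Q(B, u) = (B - B) + (1/2)/(-4) = 0 + (1/2)*(-1/4) = 0 - 1/8 = -1/8)
1/(63572 + Q(151, -76)) = 1/(63572 - 1/8) = 1/(508575/8) = 8/508575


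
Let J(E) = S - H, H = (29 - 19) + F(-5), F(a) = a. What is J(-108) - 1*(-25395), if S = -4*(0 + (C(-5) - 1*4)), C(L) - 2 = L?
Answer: 25418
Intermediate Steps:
C(L) = 2 + L
S = 28 (S = -4*(0 + ((2 - 5) - 1*4)) = -4*(0 + (-3 - 4)) = -4*(0 - 7) = -4*(-7) = 28)
H = 5 (H = (29 - 19) - 5 = 10 - 5 = 5)
J(E) = 23 (J(E) = 28 - 1*5 = 28 - 5 = 23)
J(-108) - 1*(-25395) = 23 - 1*(-25395) = 23 + 25395 = 25418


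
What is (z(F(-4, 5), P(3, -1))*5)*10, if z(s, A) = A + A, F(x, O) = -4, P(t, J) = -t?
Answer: -300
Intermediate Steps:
z(s, A) = 2*A
(z(F(-4, 5), P(3, -1))*5)*10 = ((2*(-1*3))*5)*10 = ((2*(-3))*5)*10 = -6*5*10 = -30*10 = -300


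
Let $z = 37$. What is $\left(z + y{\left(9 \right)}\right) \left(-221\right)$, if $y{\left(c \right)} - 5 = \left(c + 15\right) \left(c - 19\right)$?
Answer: $43758$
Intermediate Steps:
$y{\left(c \right)} = 5 + \left(-19 + c\right) \left(15 + c\right)$ ($y{\left(c \right)} = 5 + \left(c + 15\right) \left(c - 19\right) = 5 + \left(15 + c\right) \left(-19 + c\right) = 5 + \left(-19 + c\right) \left(15 + c\right)$)
$\left(z + y{\left(9 \right)}\right) \left(-221\right) = \left(37 - \left(316 - 81\right)\right) \left(-221\right) = \left(37 - 235\right) \left(-221\right) = \left(-198\right) \left(-221\right) = 43758$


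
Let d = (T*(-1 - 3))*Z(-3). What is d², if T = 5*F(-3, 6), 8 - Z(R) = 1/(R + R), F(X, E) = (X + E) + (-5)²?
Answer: 188238400/9 ≈ 2.0915e+7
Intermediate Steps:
F(X, E) = 25 + E + X (F(X, E) = (E + X) + 25 = 25 + E + X)
Z(R) = 8 - 1/(2*R) (Z(R) = 8 - 1/(R + R) = 8 - 1/(2*R))
T = 140 (T = 5*(25 + 6 - 3) = 5*28 = 140)
d = -13720/3 (d = (140*(-1 - 3))*(8 - ½/(-3)) = (140*(-4))*(8 - ½*(-⅓)) = -560*(8 + ⅙) = -560*49/6 = -13720/3 ≈ -4573.3)
d² = (-13720/3)² = 188238400/9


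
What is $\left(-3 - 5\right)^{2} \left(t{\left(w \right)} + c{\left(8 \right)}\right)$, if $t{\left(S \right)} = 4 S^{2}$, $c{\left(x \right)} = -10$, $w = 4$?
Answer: $3456$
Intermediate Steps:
$\left(-3 - 5\right)^{2} \left(t{\left(w \right)} + c{\left(8 \right)}\right) = \left(-3 - 5\right)^{2} \left(4 \cdot 4^{2} - 10\right) = \left(-8\right)^{2} \left(4 \cdot 16 - 10\right) = 64 \left(64 - 10\right) = 64 \cdot 54 = 3456$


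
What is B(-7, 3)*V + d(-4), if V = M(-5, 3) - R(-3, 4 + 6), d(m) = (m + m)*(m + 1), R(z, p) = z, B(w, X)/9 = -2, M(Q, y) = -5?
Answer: 60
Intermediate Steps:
B(w, X) = -18 (B(w, X) = 9*(-2) = -18)
d(m) = 2*m*(1 + m) (d(m) = (2*m)*(1 + m) = 2*m*(1 + m))
V = -2 (V = -5 - 1*(-3) = -5 + 3 = -2)
B(-7, 3)*V + d(-4) = -18*(-2) + 2*(-4)*(1 - 4) = 36 + 2*(-4)*(-3) = 36 + 24 = 60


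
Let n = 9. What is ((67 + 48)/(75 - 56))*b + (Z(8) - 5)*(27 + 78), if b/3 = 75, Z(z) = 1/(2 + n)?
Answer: 176895/209 ≈ 846.39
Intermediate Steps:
Z(z) = 1/11 (Z(z) = 1/(2 + 9) = 1/11)
b = 225 (b = 3*75 = 225)
((67 + 48)/(75 - 56))*b + (Z(8) - 5)*(27 + 78) = ((67 + 48)/(75 - 56))*225 + (1/11 - 5)*(27 + 78) = (115/19)*225 - 54/11*105 = (115*(1/19))*225 - 5670/11 = (115/19)*225 - 5670/11 = 25875/19 - 5670/11 = 176895/209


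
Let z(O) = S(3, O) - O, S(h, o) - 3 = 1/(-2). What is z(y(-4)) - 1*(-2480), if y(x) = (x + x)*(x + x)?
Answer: 4837/2 ≈ 2418.5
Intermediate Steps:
S(h, o) = 5/2 (S(h, o) = 3 + 1/(-2) = 3 - ½ = 5/2)
y(x) = 4*x² (y(x) = (2*x)*(2*x) = 4*x²)
z(O) = 5/2 - O
z(y(-4)) - 1*(-2480) = (5/2 - 4*(-4)²) - 1*(-2480) = (5/2 - 4*16) + 2480 = (5/2 - 1*64) + 2480 = (5/2 - 64) + 2480 = -123/2 + 2480 = 4837/2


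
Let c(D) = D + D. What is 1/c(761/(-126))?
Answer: -63/761 ≈ -0.082786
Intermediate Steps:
c(D) = 2*D
1/c(761/(-126)) = 1/(2*(761/(-126))) = 1/(2*(761*(-1/126))) = 1/(2*(-761/126)) = 1/(-761/63) = -63/761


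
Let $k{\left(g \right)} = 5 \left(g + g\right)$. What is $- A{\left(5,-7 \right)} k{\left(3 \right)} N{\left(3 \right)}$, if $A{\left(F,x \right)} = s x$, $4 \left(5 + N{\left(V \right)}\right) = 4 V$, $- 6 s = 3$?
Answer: $210$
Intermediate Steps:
$s = - \frac{1}{2}$ ($s = \left(- \frac{1}{6}\right) 3 = - \frac{1}{2} \approx -0.5$)
$N{\left(V \right)} = -5 + V$ ($N{\left(V \right)} = -5 + \frac{4 V}{4} = -5 + V$)
$A{\left(F,x \right)} = - \frac{x}{2}$
$k{\left(g \right)} = 10 g$ ($k{\left(g \right)} = 5 \cdot 2 g = 10 g$)
$- A{\left(5,-7 \right)} k{\left(3 \right)} N{\left(3 \right)} = - \left(- \frac{1}{2}\right) \left(-7\right) 10 \cdot 3 \left(-5 + 3\right) = - \frac{7}{2} \cdot 30 \left(-2\right) = - 105 \left(-2\right) = \left(-1\right) \left(-210\right) = 210$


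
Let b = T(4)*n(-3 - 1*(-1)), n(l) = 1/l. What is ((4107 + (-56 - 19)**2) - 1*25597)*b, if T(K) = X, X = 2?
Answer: 15865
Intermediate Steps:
T(K) = 2
b = -1 (b = 2/(-3 - 1*(-1)) = 2/(-3 + 1) = 2/(-2) = 2*(-1/2) = -1)
((4107 + (-56 - 19)**2) - 1*25597)*b = ((4107 + (-56 - 19)**2) - 1*25597)*(-1) = ((4107 + (-75)**2) - 25597)*(-1) = ((4107 + 5625) - 25597)*(-1) = (9732 - 25597)*(-1) = -15865*(-1) = 15865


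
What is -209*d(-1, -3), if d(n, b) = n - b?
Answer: -418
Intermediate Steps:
-209*d(-1, -3) = -209*(-1 - 1*(-3)) = -209*(-1 + 3) = -209*2 = -418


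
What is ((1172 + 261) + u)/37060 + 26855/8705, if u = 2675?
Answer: 51550322/16130365 ≈ 3.1959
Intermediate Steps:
((1172 + 261) + u)/37060 + 26855/8705 = ((1172 + 261) + 2675)/37060 + 26855/8705 = (1433 + 2675)*(1/37060) + 26855*(1/8705) = 4108*(1/37060) + 5371/1741 = 1027/9265 + 5371/1741 = 51550322/16130365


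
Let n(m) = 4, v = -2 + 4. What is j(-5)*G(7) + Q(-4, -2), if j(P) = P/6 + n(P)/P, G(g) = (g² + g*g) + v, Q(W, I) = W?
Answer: -502/3 ≈ -167.33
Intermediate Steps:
v = 2
G(g) = 2 + 2*g² (G(g) = (g² + g*g) + 2 = (g² + g²) + 2 = 2*g² + 2 = 2 + 2*g²)
j(P) = 4/P + P/6 (j(P) = P/6 + 4/P = 4/P + P/6)
j(-5)*G(7) + Q(-4, -2) = (4/(-5) + (⅙)*(-5))*(2 + 2*7²) - 4 = (4*(-⅕) - ⅚)*(2 + 2*49) - 4 = (-⅘ - ⅚)*(2 + 98) - 4 = -49/30*100 - 4 = -490/3 - 4 = -502/3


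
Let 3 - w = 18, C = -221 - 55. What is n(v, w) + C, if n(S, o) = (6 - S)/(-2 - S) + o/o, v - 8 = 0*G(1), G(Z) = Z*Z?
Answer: -1374/5 ≈ -274.80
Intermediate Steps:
G(Z) = Z**2
C = -276
w = -15 (w = 3 - 1*18 = 3 - 18 = -15)
v = 8 (v = 8 + 0*1**2 = 8 + 0*1 = 8 + 0 = 8)
n(S, o) = 1 + (6 - S)/(-2 - S) (n(S, o) = (6 - S)/(-2 - S) + 1 = 1 + (6 - S)/(-2 - S))
n(v, w) + C = 2*(-2 + 8)/(2 + 8) - 276 = 2*6/10 - 276 = 2*(1/10)*6 - 276 = 6/5 - 276 = -1374/5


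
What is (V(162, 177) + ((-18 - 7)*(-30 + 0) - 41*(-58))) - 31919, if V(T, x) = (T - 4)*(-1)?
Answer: -28949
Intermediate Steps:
V(T, x) = 4 - T (V(T, x) = (-4 + T)*(-1) = 4 - T)
(V(162, 177) + ((-18 - 7)*(-30 + 0) - 41*(-58))) - 31919 = ((4 - 1*162) + ((-18 - 7)*(-30 + 0) - 41*(-58))) - 31919 = ((4 - 162) + (-25*(-30) + 2378)) - 31919 = (-158 + (750 + 2378)) - 31919 = (-158 + 3128) - 31919 = 2970 - 31919 = -28949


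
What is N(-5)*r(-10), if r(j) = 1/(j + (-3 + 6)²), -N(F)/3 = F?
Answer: -15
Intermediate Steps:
N(F) = -3*F
r(j) = 1/(9 + j) (r(j) = 1/(j + 3²) = 1/(j + 9) = 1/(9 + j))
N(-5)*r(-10) = (-3*(-5))/(9 - 10) = 15/(-1) = 15*(-1) = -15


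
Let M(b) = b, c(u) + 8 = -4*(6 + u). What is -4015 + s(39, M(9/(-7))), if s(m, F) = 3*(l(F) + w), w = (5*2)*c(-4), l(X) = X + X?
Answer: -31519/7 ≈ -4502.7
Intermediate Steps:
l(X) = 2*X
c(u) = -32 - 4*u (c(u) = -8 - 4*(6 + u) = -8 + (-24 - 4*u) = -32 - 4*u)
w = -160 (w = (5*2)*(-32 - 4*(-4)) = 10*(-32 + 16) = 10*(-16) = -160)
s(m, F) = -480 + 6*F (s(m, F) = 3*(2*F - 160) = 3*(-160 + 2*F) = -480 + 6*F)
-4015 + s(39, M(9/(-7))) = -4015 + (-480 + 6*(9/(-7))) = -4015 + (-480 + 6*(9*(-⅐))) = -4015 + (-480 + 6*(-9/7)) = -4015 + (-480 - 54/7) = -4015 - 3414/7 = -31519/7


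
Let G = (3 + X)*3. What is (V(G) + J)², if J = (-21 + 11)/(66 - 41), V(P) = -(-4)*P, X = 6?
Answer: 289444/25 ≈ 11578.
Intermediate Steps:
G = 27 (G = (3 + 6)*3 = 9*3 = 27)
V(P) = 4*P
J = -⅖ (J = -10/25 = -10*1/25 = -⅖ ≈ -0.40000)
(V(G) + J)² = (4*27 - ⅖)² = (108 - ⅖)² = (538/5)² = 289444/25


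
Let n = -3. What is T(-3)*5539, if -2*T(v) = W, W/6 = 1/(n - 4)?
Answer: 16617/7 ≈ 2373.9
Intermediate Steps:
W = -6/7 (W = 6/(-3 - 4) = 6/(-7) = 6*(-⅐) = -6/7 ≈ -0.85714)
T(v) = 3/7 (T(v) = -½*(-6/7) = 3/7)
T(-3)*5539 = (3/7)*5539 = 16617/7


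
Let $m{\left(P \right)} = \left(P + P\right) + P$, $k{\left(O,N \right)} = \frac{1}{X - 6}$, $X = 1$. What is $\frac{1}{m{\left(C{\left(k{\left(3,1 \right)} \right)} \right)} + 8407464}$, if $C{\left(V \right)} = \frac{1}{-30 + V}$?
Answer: $\frac{151}{1269527049} \approx 1.1894 \cdot 10^{-7}$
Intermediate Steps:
$k{\left(O,N \right)} = - \frac{1}{5}$ ($k{\left(O,N \right)} = \frac{1}{1 - 6} = \frac{1}{-5} = - \frac{1}{5}$)
$m{\left(P \right)} = 3 P$ ($m{\left(P \right)} = 2 P + P = 3 P$)
$\frac{1}{m{\left(C{\left(k{\left(3,1 \right)} \right)} \right)} + 8407464} = \frac{1}{\frac{3}{-30 - \frac{1}{5}} + 8407464} = \frac{1}{\frac{3}{- \frac{151}{5}} + 8407464} = \frac{1}{3 \left(- \frac{5}{151}\right) + 8407464} = \frac{1}{- \frac{15}{151} + 8407464} = \frac{1}{\frac{1269527049}{151}} = \frac{151}{1269527049}$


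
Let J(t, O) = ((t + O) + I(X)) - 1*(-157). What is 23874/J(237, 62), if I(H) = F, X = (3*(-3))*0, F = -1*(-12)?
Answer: 3979/78 ≈ 51.013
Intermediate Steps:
F = 12
X = 0 (X = -9*0 = 0)
I(H) = 12
J(t, O) = 169 + O + t (J(t, O) = ((t + O) + 12) - 1*(-157) = ((O + t) + 12) + 157 = (12 + O + t) + 157 = 169 + O + t)
23874/J(237, 62) = 23874/(169 + 62 + 237) = 23874/468 = 23874*(1/468) = 3979/78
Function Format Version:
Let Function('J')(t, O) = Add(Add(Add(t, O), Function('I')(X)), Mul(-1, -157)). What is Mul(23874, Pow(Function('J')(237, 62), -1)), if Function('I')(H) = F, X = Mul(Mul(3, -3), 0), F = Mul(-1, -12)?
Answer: Rational(3979, 78) ≈ 51.013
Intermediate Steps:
F = 12
X = 0 (X = Mul(-9, 0) = 0)
Function('I')(H) = 12
Function('J')(t, O) = Add(169, O, t) (Function('J')(t, O) = Add(Add(Add(t, O), 12), Mul(-1, -157)) = Add(Add(Add(O, t), 12), 157) = Add(Add(12, O, t), 157) = Add(169, O, t))
Mul(23874, Pow(Function('J')(237, 62), -1)) = Mul(23874, Pow(Add(169, 62, 237), -1)) = Mul(23874, Pow(468, -1)) = Mul(23874, Rational(1, 468)) = Rational(3979, 78)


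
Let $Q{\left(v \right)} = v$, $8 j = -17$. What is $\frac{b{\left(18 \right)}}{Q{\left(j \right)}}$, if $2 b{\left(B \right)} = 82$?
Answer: $- \frac{328}{17} \approx -19.294$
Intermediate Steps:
$j = - \frac{17}{8}$ ($j = \frac{1}{8} \left(-17\right) = - \frac{17}{8} \approx -2.125$)
$b{\left(B \right)} = 41$ ($b{\left(B \right)} = \frac{1}{2} \cdot 82 = 41$)
$\frac{b{\left(18 \right)}}{Q{\left(j \right)}} = \frac{41}{- \frac{17}{8}} = 41 \left(- \frac{8}{17}\right) = - \frac{328}{17}$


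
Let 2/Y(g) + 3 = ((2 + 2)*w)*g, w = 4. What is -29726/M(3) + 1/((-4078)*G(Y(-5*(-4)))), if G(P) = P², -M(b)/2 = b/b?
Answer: 242344767/16312 ≈ 14857.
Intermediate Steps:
M(b) = -2 (M(b) = -2*b/b = -2*1 = -2)
Y(g) = 2/(-3 + 16*g) (Y(g) = 2/(-3 + ((2 + 2)*4)*g) = 2/(-3 + (4*4)*g) = 2/(-3 + 16*g))
-29726/M(3) + 1/((-4078)*G(Y(-5*(-4)))) = -29726/(-2) + 1/((-4078)*((2/(-3 + 16*(-5*(-4))))²)) = -29726*(-½) - (-3 + 16*20)²/4/4078 = 14863 - (-3 + 320)²/4/4078 = 14863 - 1/(4078*((2/317)²)) = 14863 - 1/(4078*4/100489) = 14863 - 1/4078*100489/4 = 14863 - 100489/16312 = 242344767/16312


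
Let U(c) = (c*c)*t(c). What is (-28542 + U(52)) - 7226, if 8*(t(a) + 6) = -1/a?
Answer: -103997/2 ≈ -51999.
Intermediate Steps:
t(a) = -6 - 1/(8*a) (t(a) = -6 + (-1/a)/8 = -6 - 1/(8*a))
U(c) = c²*(-6 - 1/(8*c)) (U(c) = (c*c)*(-6 - 1/(8*c)) = c²*(-6 - 1/(8*c)))
(-28542 + U(52)) - 7226 = (-28542 - ⅛*52*(1 + 48*52)) - 7226 = (-28542 - ⅛*52*(1 + 2496)) - 7226 = (-28542 - ⅛*52*2497) - 7226 = (-28542 - 32461/2) - 7226 = -89545/2 - 7226 = -103997/2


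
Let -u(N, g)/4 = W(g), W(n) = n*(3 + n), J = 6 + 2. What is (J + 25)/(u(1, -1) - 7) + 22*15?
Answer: 363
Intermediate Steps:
J = 8
u(N, g) = -4*g*(3 + g)
(J + 25)/(u(1, -1) - 7) + 22*15 = (8 + 25)/(-4*(-1)*(3 - 1) - 7) + 22*15 = 33/(-4*(-1)*2 - 7) + 330 = 33/(8 - 7) + 330 = 33/1 + 330 = 33*1 + 330 = 33 + 330 = 363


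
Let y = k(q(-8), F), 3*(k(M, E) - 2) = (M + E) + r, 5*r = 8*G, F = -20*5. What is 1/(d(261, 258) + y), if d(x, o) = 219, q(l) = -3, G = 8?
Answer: 15/2864 ≈ 0.0052374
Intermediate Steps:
F = -100
r = 64/5 (r = (8*8)/5 = (⅕)*64 = 64/5 ≈ 12.800)
k(M, E) = 94/15 + E/3 + M/3 (k(M, E) = 2 + ((M + E) + 64/5)/3 = 2 + ((E + M) + 64/5)/3 = 2 + (64/5 + E + M)/3 = 2 + (64/15 + E/3 + M/3) = 94/15 + E/3 + M/3)
y = -421/15 (y = 94/15 + (⅓)*(-100) + (⅓)*(-3) = 94/15 - 100/3 - 1 = -421/15 ≈ -28.067)
1/(d(261, 258) + y) = 1/(219 - 421/15) = 1/(2864/15) = 15/2864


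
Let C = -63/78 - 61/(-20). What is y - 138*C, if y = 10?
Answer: -38927/130 ≈ -299.44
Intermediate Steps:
C = 583/260 (C = -63*1/78 - 61*(-1/20) = -21/26 + 61/20 = 583/260 ≈ 2.2423)
y - 138*C = 10 - 138*583/260 = 10 - 40227/130 = -38927/130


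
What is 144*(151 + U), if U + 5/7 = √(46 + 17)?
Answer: 151488/7 + 432*√7 ≈ 22784.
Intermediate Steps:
U = -5/7 + 3*√7 (U = -5/7 + √(46 + 17) = -5/7 + √63 = -5/7 + 3*√7 ≈ 7.2230)
144*(151 + U) = 144*(151 + (-5/7 + 3*√7)) = 144*(1052/7 + 3*√7) = 151488/7 + 432*√7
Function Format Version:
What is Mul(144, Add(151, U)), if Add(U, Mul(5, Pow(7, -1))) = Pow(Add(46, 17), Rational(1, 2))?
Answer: Add(Rational(151488, 7), Mul(432, Pow(7, Rational(1, 2)))) ≈ 22784.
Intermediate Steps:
U = Add(Rational(-5, 7), Mul(3, Pow(7, Rational(1, 2)))) (U = Add(Rational(-5, 7), Pow(Add(46, 17), Rational(1, 2))) = Add(Rational(-5, 7), Pow(63, Rational(1, 2))) = Add(Rational(-5, 7), Mul(3, Pow(7, Rational(1, 2)))) ≈ 7.2230)
Mul(144, Add(151, U)) = Mul(144, Add(151, Add(Rational(-5, 7), Mul(3, Pow(7, Rational(1, 2)))))) = Mul(144, Add(Rational(1052, 7), Mul(3, Pow(7, Rational(1, 2))))) = Add(Rational(151488, 7), Mul(432, Pow(7, Rational(1, 2))))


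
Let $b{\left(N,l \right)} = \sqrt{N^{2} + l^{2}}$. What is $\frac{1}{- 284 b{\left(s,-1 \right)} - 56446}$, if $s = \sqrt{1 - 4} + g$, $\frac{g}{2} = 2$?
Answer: $- \frac{1}{56446 + 284 \sqrt{2} \sqrt{7 + 4 i \sqrt{3}}} \approx -1.7356 \cdot 10^{-5} + 1.4441 \cdot 10^{-7} i$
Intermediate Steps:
$g = 4$ ($g = 2 \cdot 2 = 4$)
$s = 4 + i \sqrt{3}$ ($s = \sqrt{1 - 4} + 4 = \sqrt{-3} + 4 = i \sqrt{3} + 4 = 4 + i \sqrt{3} \approx 4.0 + 1.732 i$)
$\frac{1}{- 284 b{\left(s,-1 \right)} - 56446} = \frac{1}{- 284 \sqrt{\left(4 + i \sqrt{3}\right)^{2} + \left(-1\right)^{2}} - 56446} = \frac{1}{- 284 \sqrt{\left(4 + i \sqrt{3}\right)^{2} + 1} - 56446} = \frac{1}{- 284 \sqrt{1 + \left(4 + i \sqrt{3}\right)^{2}} - 56446} = \frac{1}{-56446 - 284 \sqrt{1 + \left(4 + i \sqrt{3}\right)^{2}}}$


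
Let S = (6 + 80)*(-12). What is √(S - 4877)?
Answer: I*√5909 ≈ 76.87*I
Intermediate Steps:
S = -1032 (S = 86*(-12) = -1032)
√(S - 4877) = √(-1032 - 4877) = √(-5909) = I*√5909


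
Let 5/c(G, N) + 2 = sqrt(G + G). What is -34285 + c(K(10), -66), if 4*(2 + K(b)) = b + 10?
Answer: -34280 + 5*sqrt(6)/2 ≈ -34274.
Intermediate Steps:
K(b) = 1/2 + b/4 (K(b) = -2 + (b + 10)/4 = -2 + (10 + b)/4 = -2 + (5/2 + b/4) = 1/2 + b/4)
c(G, N) = 5/(-2 + sqrt(2)*sqrt(G)) (c(G, N) = 5/(-2 + sqrt(G + G)) = 5/(-2 + sqrt(2*G)) = 5/(-2 + sqrt(2)*sqrt(G)))
-34285 + c(K(10), -66) = -34285 + 5/(-2 + sqrt(2)*sqrt(1/2 + (1/4)*10)) = -34285 + 5/(-2 + sqrt(2)*sqrt(1/2 + 5/2)) = -34285 + 5/(-2 + sqrt(2)*sqrt(3)) = -34285 + 5/(-2 + sqrt(6))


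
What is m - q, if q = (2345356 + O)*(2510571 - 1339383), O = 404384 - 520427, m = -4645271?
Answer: -2610949279115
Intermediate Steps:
O = -116043
q = 2610944633844 (q = (2345356 - 116043)*(2510571 - 1339383) = 2229313*1171188 = 2610944633844)
m - q = -4645271 - 1*2610944633844 = -4645271 - 2610944633844 = -2610949279115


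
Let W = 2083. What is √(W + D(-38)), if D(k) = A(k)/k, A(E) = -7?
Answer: √3008118/38 ≈ 45.642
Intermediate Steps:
D(k) = -7/k
√(W + D(-38)) = √(2083 - 7/(-38)) = √(2083 - 7*(-1/38)) = √(2083 + 7/38) = √(79161/38) = √3008118/38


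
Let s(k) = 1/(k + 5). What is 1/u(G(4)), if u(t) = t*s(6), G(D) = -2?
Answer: -11/2 ≈ -5.5000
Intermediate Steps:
s(k) = 1/(5 + k)
u(t) = t/11 (u(t) = t/(5 + 6) = t/11)
1/u(G(4)) = 1/((1/11)*(-2)) = 1/(-2/11) = -11/2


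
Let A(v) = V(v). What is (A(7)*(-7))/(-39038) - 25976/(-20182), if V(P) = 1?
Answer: 507096181/393932458 ≈ 1.2873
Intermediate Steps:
A(v) = 1
(A(7)*(-7))/(-39038) - 25976/(-20182) = (1*(-7))/(-39038) - 25976/(-20182) = -7*(-1/39038) - 25976*(-1/20182) = 7/39038 + 12988/10091 = 507096181/393932458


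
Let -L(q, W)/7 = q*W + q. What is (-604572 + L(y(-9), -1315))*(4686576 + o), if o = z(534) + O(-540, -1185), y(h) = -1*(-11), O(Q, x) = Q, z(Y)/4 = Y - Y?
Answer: -2358922406184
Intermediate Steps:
z(Y) = 0 (z(Y) = 4*(Y - Y) = 4*0 = 0)
y(h) = 11
L(q, W) = -7*q - 7*W*q (L(q, W) = -7*(q*W + q) = -7*(W*q + q) = -7*(q + W*q) = -7*q - 7*W*q)
o = -540 (o = 0 - 540 = -540)
(-604572 + L(y(-9), -1315))*(4686576 + o) = (-604572 - 7*11*(1 - 1315))*(4686576 - 540) = (-604572 - 7*11*(-1314))*4686036 = (-604572 + 101178)*4686036 = -503394*4686036 = -2358922406184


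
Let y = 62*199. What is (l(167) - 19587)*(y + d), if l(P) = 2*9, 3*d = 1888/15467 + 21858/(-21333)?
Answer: -26554588353791652/109985837 ≈ -2.4144e+8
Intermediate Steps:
y = 12338
d = -33088998/109985837 (d = (1888/15467 + 21858/(-21333))/3 = (1888*(1/15467) + 21858*(-1/21333))/3 = (1888/15467 - 7286/7111)/3 = (⅓)*(-99266994/109985837) = -33088998/109985837 ≈ -0.30085)
l(P) = 18
(l(167) - 19587)*(y + d) = (18 - 19587)*(12338 - 33088998/109985837) = -19569*1356972167908/109985837 = -26554588353791652/109985837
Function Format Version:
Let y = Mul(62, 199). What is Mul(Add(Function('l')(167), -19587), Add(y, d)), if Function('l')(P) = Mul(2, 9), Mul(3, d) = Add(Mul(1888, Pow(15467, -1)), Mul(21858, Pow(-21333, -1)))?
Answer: Rational(-26554588353791652, 109985837) ≈ -2.4144e+8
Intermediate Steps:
y = 12338
d = Rational(-33088998, 109985837) (d = Mul(Rational(1, 3), Add(Mul(1888, Pow(15467, -1)), Mul(21858, Pow(-21333, -1)))) = Mul(Rational(1, 3), Add(Mul(1888, Rational(1, 15467)), Mul(21858, Rational(-1, 21333)))) = Mul(Rational(1, 3), Add(Rational(1888, 15467), Rational(-7286, 7111))) = Mul(Rational(1, 3), Rational(-99266994, 109985837)) = Rational(-33088998, 109985837) ≈ -0.30085)
Function('l')(P) = 18
Mul(Add(Function('l')(167), -19587), Add(y, d)) = Mul(Add(18, -19587), Add(12338, Rational(-33088998, 109985837))) = Mul(-19569, Rational(1356972167908, 109985837)) = Rational(-26554588353791652, 109985837)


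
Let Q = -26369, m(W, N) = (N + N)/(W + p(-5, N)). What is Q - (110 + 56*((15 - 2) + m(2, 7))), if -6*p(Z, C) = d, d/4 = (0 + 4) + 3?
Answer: -26913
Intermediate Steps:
d = 28 (d = 4*((0 + 4) + 3) = 4*(4 + 3) = 4*7 = 28)
p(Z, C) = -14/3 (p(Z, C) = -⅙*28 = -14/3)
m(W, N) = 2*N/(-14/3 + W) (m(W, N) = (N + N)/(W - 14/3) = (2*N)/(-14/3 + W) = 2*N/(-14/3 + W))
Q - (110 + 56*((15 - 2) + m(2, 7))) = -26369 - (110 + 56*((15 - 2) + 6*7/(-14 + 3*2))) = -26369 - (110 + 56*(13 + 6*7/(-14 + 6))) = -26369 - (110 + 56*(13 + 6*7/(-8))) = -26369 - (110 + 56*(13 + 6*7*(-⅛))) = -26369 - (110 + 56*(13 - 21/4)) = -26369 - (110 + 56*(31/4)) = -26369 - (110 + 434) = -26369 - 1*544 = -26369 - 544 = -26913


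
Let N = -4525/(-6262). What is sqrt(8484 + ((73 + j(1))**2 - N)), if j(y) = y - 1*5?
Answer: sqrt(519343134230)/6262 ≈ 115.08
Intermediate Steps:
j(y) = -5 + y (j(y) = y - 5 = -5 + y)
N = 4525/6262 (N = -4525*(-1/6262) = 4525/6262 ≈ 0.72261)
sqrt(8484 + ((73 + j(1))**2 - N)) = sqrt(8484 + ((73 + (-5 + 1))**2 - 1*4525/6262)) = sqrt(8484 + ((73 - 4)**2 - 4525/6262)) = sqrt(8484 + (69**2 - 4525/6262)) = sqrt(8484 + (4761 - 4525/6262)) = sqrt(8484 + 29808857/6262) = sqrt(82935665/6262) = sqrt(519343134230)/6262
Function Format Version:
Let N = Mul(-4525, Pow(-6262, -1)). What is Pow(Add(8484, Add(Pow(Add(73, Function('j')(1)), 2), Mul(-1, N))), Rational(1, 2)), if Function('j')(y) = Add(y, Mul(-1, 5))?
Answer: Mul(Rational(1, 6262), Pow(519343134230, Rational(1, 2))) ≈ 115.08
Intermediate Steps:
Function('j')(y) = Add(-5, y) (Function('j')(y) = Add(y, -5) = Add(-5, y))
N = Rational(4525, 6262) (N = Mul(-4525, Rational(-1, 6262)) = Rational(4525, 6262) ≈ 0.72261)
Pow(Add(8484, Add(Pow(Add(73, Function('j')(1)), 2), Mul(-1, N))), Rational(1, 2)) = Pow(Add(8484, Add(Pow(Add(73, Add(-5, 1)), 2), Mul(-1, Rational(4525, 6262)))), Rational(1, 2)) = Pow(Add(8484, Add(Pow(Add(73, -4), 2), Rational(-4525, 6262))), Rational(1, 2)) = Pow(Add(8484, Add(Pow(69, 2), Rational(-4525, 6262))), Rational(1, 2)) = Pow(Add(8484, Add(4761, Rational(-4525, 6262))), Rational(1, 2)) = Pow(Add(8484, Rational(29808857, 6262)), Rational(1, 2)) = Pow(Rational(82935665, 6262), Rational(1, 2)) = Mul(Rational(1, 6262), Pow(519343134230, Rational(1, 2)))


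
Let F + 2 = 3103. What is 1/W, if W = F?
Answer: 1/3101 ≈ 0.00032248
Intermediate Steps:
F = 3101 (F = -2 + 3103 = 3101)
W = 3101
1/W = 1/3101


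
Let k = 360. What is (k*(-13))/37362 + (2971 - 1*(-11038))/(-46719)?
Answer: -9513451/22378401 ≈ -0.42512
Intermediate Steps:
(k*(-13))/37362 + (2971 - 1*(-11038))/(-46719) = (360*(-13))/37362 + (2971 - 1*(-11038))/(-46719) = -4680*1/37362 + (2971 + 11038)*(-1/46719) = -60/479 + 14009*(-1/46719) = -60/479 - 14009/46719 = -9513451/22378401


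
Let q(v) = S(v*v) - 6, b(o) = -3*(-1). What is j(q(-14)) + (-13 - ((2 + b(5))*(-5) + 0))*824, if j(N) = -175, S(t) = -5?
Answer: 9713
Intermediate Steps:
b(o) = 3
q(v) = -11 (q(v) = -5 - 6 = -11)
j(q(-14)) + (-13 - ((2 + b(5))*(-5) + 0))*824 = -175 + (-13 - ((2 + 3)*(-5) + 0))*824 = -175 + (-13 - (5*(-5) + 0))*824 = -175 + (-13 - (-25 + 0))*824 = -175 + (-13 - (-25))*824 = -175 + (-13 - 1*(-25))*824 = -175 + (-13 + 25)*824 = -175 + 12*824 = -175 + 9888 = 9713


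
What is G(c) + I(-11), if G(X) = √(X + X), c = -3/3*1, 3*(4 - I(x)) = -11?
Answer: 23/3 + I*√2 ≈ 7.6667 + 1.4142*I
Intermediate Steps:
I(x) = 23/3 (I(x) = 4 - ⅓*(-11) = 4 + 11/3 = 23/3)
c = -1 (c = -3*⅓*1 = -1*1 = -1)
G(X) = √2*√X (G(X) = √(2*X) = √2*√X)
G(c) + I(-11) = √2*√(-1) + 23/3 = √2*I + 23/3 = I*√2 + 23/3 = 23/3 + I*√2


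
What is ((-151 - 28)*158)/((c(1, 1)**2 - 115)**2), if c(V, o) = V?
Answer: -14141/6498 ≈ -2.1762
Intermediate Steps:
((-151 - 28)*158)/((c(1, 1)**2 - 115)**2) = ((-151 - 28)*158)/((1**2 - 115)**2) = (-179*158)/((1 - 115)**2) = -28282/((-114)**2) = -28282/12996 = -28282*1/12996 = -14141/6498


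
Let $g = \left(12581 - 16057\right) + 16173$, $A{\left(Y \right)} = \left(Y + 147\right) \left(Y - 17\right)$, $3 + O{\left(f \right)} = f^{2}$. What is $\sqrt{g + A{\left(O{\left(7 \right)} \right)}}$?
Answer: $\sqrt{18294} \approx 135.26$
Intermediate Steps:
$O{\left(f \right)} = -3 + f^{2}$
$A{\left(Y \right)} = \left(-17 + Y\right) \left(147 + Y\right)$ ($A{\left(Y \right)} = \left(147 + Y\right) \left(-17 + Y\right) = \left(-17 + Y\right) \left(147 + Y\right)$)
$g = 12697$ ($g = -3476 + 16173 = 12697$)
$\sqrt{g + A{\left(O{\left(7 \right)} \right)}} = \sqrt{12697 + \left(-2499 + \left(-3 + 7^{2}\right)^{2} + 130 \left(-3 + 7^{2}\right)\right)} = \sqrt{12697 + \left(-2499 + \left(-3 + 49\right)^{2} + 130 \left(-3 + 49\right)\right)} = \sqrt{12697 + \left(-2499 + 46^{2} + 130 \cdot 46\right)} = \sqrt{12697 + \left(-2499 + 2116 + 5980\right)} = \sqrt{12697 + 5597} = \sqrt{18294}$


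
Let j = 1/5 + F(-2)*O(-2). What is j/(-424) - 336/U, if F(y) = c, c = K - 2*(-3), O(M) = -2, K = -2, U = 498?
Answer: -115483/175960 ≈ -0.65630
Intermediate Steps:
c = 4 (c = -2 - 2*(-3) = -2 + 6 = 4)
F(y) = 4
j = -39/5 (j = 1/5 + 4*(-2) = 1/5 - 8 = -39/5 ≈ -7.8000)
j/(-424) - 336/U = -39/5/(-424) - 336/498 = -39/5*(-1/424) - 336*1/498 = 39/2120 - 56/83 = -115483/175960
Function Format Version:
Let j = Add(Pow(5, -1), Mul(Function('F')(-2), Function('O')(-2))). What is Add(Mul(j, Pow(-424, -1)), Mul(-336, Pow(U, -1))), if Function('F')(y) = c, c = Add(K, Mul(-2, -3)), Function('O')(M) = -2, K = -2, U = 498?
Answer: Rational(-115483, 175960) ≈ -0.65630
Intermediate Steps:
c = 4 (c = Add(-2, Mul(-2, -3)) = Add(-2, 6) = 4)
Function('F')(y) = 4
j = Rational(-39, 5) (j = Add(Pow(5, -1), Mul(4, -2)) = Add(Rational(1, 5), -8) = Rational(-39, 5) ≈ -7.8000)
Add(Mul(j, Pow(-424, -1)), Mul(-336, Pow(U, -1))) = Add(Mul(Rational(-39, 5), Pow(-424, -1)), Mul(-336, Pow(498, -1))) = Add(Mul(Rational(-39, 5), Rational(-1, 424)), Mul(-336, Rational(1, 498))) = Add(Rational(39, 2120), Rational(-56, 83)) = Rational(-115483, 175960)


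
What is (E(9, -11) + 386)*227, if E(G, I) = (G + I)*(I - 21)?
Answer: 102150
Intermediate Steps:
E(G, I) = (-21 + I)*(G + I) (E(G, I) = (G + I)*(-21 + I) = (-21 + I)*(G + I))
(E(9, -11) + 386)*227 = (((-11)² - 21*9 - 21*(-11) + 9*(-11)) + 386)*227 = ((121 - 189 + 231 - 99) + 386)*227 = (64 + 386)*227 = 450*227 = 102150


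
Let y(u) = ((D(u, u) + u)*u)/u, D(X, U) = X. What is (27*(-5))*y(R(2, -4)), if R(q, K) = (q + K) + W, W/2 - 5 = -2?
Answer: -1080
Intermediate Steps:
W = 6 (W = 10 + 2*(-2) = 10 - 4 = 6)
R(q, K) = 6 + K + q (R(q, K) = (q + K) + 6 = (K + q) + 6 = 6 + K + q)
y(u) = 2*u (y(u) = ((u + u)*u)/u = ((2*u)*u)/u = (2*u**2)/u = 2*u)
(27*(-5))*y(R(2, -4)) = (27*(-5))*(2*(6 - 4 + 2)) = -270*4 = -135*8 = -1080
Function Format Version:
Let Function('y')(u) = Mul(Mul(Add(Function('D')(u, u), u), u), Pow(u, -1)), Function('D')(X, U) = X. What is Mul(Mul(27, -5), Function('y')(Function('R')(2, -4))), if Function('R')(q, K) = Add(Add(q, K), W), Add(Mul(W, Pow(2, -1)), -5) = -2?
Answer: -1080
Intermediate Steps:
W = 6 (W = Add(10, Mul(2, -2)) = Add(10, -4) = 6)
Function('R')(q, K) = Add(6, K, q) (Function('R')(q, K) = Add(Add(q, K), 6) = Add(Add(K, q), 6) = Add(6, K, q))
Function('y')(u) = Mul(2, u) (Function('y')(u) = Mul(Mul(Add(u, u), u), Pow(u, -1)) = Mul(Mul(Mul(2, u), u), Pow(u, -1)) = Mul(Mul(2, Pow(u, 2)), Pow(u, -1)) = Mul(2, u))
Mul(Mul(27, -5), Function('y')(Function('R')(2, -4))) = Mul(Mul(27, -5), Mul(2, Add(6, -4, 2))) = Mul(-135, Mul(2, 4)) = Mul(-135, 8) = -1080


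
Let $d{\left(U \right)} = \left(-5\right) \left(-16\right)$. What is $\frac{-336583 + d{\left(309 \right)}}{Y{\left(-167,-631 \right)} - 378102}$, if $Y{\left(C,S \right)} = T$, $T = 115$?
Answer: $\frac{336503}{377987} \approx 0.89025$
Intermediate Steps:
$Y{\left(C,S \right)} = 115$
$d{\left(U \right)} = 80$
$\frac{-336583 + d{\left(309 \right)}}{Y{\left(-167,-631 \right)} - 378102} = \frac{-336583 + 80}{115 - 378102} = - \frac{336503}{-377987} = \left(-336503\right) \left(- \frac{1}{377987}\right) = \frac{336503}{377987}$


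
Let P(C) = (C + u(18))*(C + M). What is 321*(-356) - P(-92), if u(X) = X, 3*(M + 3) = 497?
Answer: -327140/3 ≈ -1.0905e+5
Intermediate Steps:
M = 488/3 (M = -3 + (1/3)*497 = -3 + 497/3 = 488/3 ≈ 162.67)
P(C) = (18 + C)*(488/3 + C) (P(C) = (C + 18)*(C + 488/3) = (18 + C)*(488/3 + C))
321*(-356) - P(-92) = 321*(-356) - (2928 + (-92)**2 + (542/3)*(-92)) = -114276 - (2928 + 8464 - 49864/3) = -114276 - 1*(-15688/3) = -114276 + 15688/3 = -327140/3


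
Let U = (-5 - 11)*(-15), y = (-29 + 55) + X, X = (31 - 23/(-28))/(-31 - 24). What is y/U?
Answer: 3559/33600 ≈ 0.10592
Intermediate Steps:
X = -81/140 (X = (31 - 23*(-1/28))/(-55) = (31 + 23/28)*(-1/55) = (891/28)*(-1/55) = -81/140 ≈ -0.57857)
y = 3559/140 (y = (-29 + 55) - 81/140 = 26 - 81/140 = 3559/140 ≈ 25.421)
U = 240 (U = -16*(-15) = 240)
y/U = (3559/140)/240 = (1/240)*(3559/140) = 3559/33600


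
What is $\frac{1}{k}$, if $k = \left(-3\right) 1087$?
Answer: $- \frac{1}{3261} \approx -0.00030665$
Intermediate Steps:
$k = -3261$
$\frac{1}{k} = \frac{1}{-3261} = - \frac{1}{3261}$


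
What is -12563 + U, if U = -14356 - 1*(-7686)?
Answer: -19233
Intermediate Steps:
U = -6670 (U = -14356 + 7686 = -6670)
-12563 + U = -12563 - 6670 = -19233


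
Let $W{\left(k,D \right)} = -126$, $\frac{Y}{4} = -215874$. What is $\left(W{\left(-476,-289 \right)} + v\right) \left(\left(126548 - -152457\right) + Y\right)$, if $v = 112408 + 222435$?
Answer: $-195639074047$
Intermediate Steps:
$Y = -863496$ ($Y = 4 \left(-215874\right) = -863496$)
$v = 334843$
$\left(W{\left(-476,-289 \right)} + v\right) \left(\left(126548 - -152457\right) + Y\right) = \left(-126 + 334843\right) \left(\left(126548 - -152457\right) - 863496\right) = 334717 \left(\left(126548 + 152457\right) - 863496\right) = 334717 \left(279005 - 863496\right) = 334717 \left(-584491\right) = -195639074047$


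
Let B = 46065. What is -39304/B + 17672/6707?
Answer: 550448752/308957955 ≈ 1.7816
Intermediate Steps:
-39304/B + 17672/6707 = -39304/46065 + 17672/6707 = 550448752/308957955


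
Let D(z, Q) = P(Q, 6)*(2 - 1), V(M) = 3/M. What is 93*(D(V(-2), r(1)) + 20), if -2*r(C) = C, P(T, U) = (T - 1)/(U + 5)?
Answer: 40641/22 ≈ 1847.3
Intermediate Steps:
P(T, U) = (-1 + T)/(5 + U)
r(C) = -C/2
D(z, Q) = -1/11 + Q/11 (D(z, Q) = ((-1 + Q)/(5 + 6))*(2 - 1) = ((-1 + Q)/11)*1 = (-1/11 + Q/11)*1 = -1/11 + Q/11)
93*(D(V(-2), r(1)) + 20) = 93*((-1/11 + (-½*1)/11) + 20) = 93*((-1/11 + (1/11)*(-½)) + 20) = 93*((-1/11 - 1/22) + 20) = 93*(-3/22 + 20) = 93*(437/22) = 40641/22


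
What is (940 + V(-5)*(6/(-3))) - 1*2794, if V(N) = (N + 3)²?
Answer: -1862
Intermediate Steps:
V(N) = (3 + N)²
(940 + V(-5)*(6/(-3))) - 1*2794 = (940 + (3 - 5)²*(6/(-3))) - 1*2794 = (940 + (-2)²*(6*(-⅓))) - 2794 = (940 + 4*(-2)) - 2794 = (940 - 8) - 2794 = 932 - 2794 = -1862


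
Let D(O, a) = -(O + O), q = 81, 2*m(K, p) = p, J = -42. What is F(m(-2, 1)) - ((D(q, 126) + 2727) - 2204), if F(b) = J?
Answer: -403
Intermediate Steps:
m(K, p) = p/2
F(b) = -42
D(O, a) = -2*O
F(m(-2, 1)) - ((D(q, 126) + 2727) - 2204) = -42 - ((-2*81 + 2727) - 2204) = -42 - ((-162 + 2727) - 2204) = -42 - (2565 - 2204) = -42 - 1*361 = -42 - 361 = -403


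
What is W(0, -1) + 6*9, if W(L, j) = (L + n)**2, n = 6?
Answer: 90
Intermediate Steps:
W(L, j) = (6 + L)**2 (W(L, j) = (L + 6)**2 = (6 + L)**2)
W(0, -1) + 6*9 = (6 + 0)**2 + 6*9 = 6**2 + 54 = 36 + 54 = 90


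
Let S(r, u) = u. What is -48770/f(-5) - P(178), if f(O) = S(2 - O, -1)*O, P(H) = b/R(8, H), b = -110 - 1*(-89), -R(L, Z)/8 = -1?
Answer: -78011/8 ≈ -9751.4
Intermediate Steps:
R(L, Z) = 8 (R(L, Z) = -8*(-1) = 8)
b = -21 (b = -110 + 89 = -21)
P(H) = -21/8
f(O) = -O
-48770/f(-5) - P(178) = -48770/((-1*(-5))) - 1*(-21/8) = -48770/5 + 21/8 = -48770*1/5 + 21/8 = -9754 + 21/8 = -78011/8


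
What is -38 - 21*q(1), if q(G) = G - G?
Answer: -38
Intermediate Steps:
q(G) = 0
-38 - 21*q(1) = -38 - 21*0 = -38 + 0 = -38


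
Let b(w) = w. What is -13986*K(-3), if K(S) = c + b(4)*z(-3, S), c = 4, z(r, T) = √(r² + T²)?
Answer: -55944 - 167832*√2 ≈ -2.9329e+5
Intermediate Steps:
z(r, T) = √(T² + r²)
K(S) = 4 + 4*√(9 + S²) (K(S) = 4 + 4*√(S² + (-3)²) = 4 + 4*√(S² + 9) = 4 + 4*√(9 + S²))
-13986*K(-3) = -13986*(4 + 4*√(9 + (-3)²)) = -13986*(4 + 4*√(9 + 9)) = -13986*(4 + 4*√18) = -13986*(4 + 4*(3*√2)) = -13986*(4 + 12*√2) = -55944 - 167832*√2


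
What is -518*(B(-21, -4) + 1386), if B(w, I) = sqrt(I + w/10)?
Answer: -717948 - 259*I*sqrt(610)/5 ≈ -7.1795e+5 - 1279.4*I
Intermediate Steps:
B(w, I) = sqrt(I + w/10) (B(w, I) = sqrt(I + w*(1/10)) = sqrt(I + w/10))
-518*(B(-21, -4) + 1386) = -518*(sqrt(10*(-21) + 100*(-4))/10 + 1386) = -518*(sqrt(-210 - 400)/10 + 1386) = -518*(sqrt(-610)/10 + 1386) = -518*((I*sqrt(610))/10 + 1386) = -518*(I*sqrt(610)/10 + 1386) = -518*(1386 + I*sqrt(610)/10) = -717948 - 259*I*sqrt(610)/5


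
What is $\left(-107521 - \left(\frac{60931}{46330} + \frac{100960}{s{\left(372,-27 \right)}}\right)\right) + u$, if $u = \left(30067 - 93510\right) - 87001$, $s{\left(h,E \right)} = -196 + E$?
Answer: $- \frac{2660524725163}{10331590} \approx -2.5751 \cdot 10^{5}$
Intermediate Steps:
$u = -150444$ ($u = -63443 - 87001 = -150444$)
$\left(-107521 - \left(\frac{60931}{46330} + \frac{100960}{s{\left(372,-27 \right)}}\right)\right) + u = \left(-107521 - \left(\frac{60931}{46330} + \frac{100960}{-196 - 27}\right)\right) - 150444 = \left(-107521 - \left(\frac{60931}{46330} + \frac{100960}{-223}\right)\right) - 150444 = \left(-107521 - - \frac{4663889187}{10331590}\right) - 150444 = \left(-107521 + \left(- \frac{60931}{46330} + \frac{100960}{223}\right)\right) - 150444 = \left(-107521 + \frac{4663889187}{10331590}\right) - 150444 = - \frac{1106198999203}{10331590} - 150444 = - \frac{2660524725163}{10331590}$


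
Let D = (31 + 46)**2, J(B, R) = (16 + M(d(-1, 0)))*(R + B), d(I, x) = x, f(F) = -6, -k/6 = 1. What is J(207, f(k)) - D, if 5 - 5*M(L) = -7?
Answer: -11153/5 ≈ -2230.6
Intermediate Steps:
k = -6 (k = -6*1 = -6)
M(L) = 12/5 (M(L) = 1 - 1/5*(-7) = 1 + 7/5 = 12/5)
J(B, R) = 92*B/5 + 92*R/5 (J(B, R) = (16 + 12/5)*(R + B) = 92*(B + R)/5 = 92*B/5 + 92*R/5)
D = 5929 (D = 77**2 = 5929)
J(207, f(k)) - D = ((92/5)*207 + (92/5)*(-6)) - 1*5929 = (19044/5 - 552/5) - 5929 = 18492/5 - 5929 = -11153/5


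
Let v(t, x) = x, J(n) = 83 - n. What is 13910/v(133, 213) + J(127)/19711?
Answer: 274170638/4198443 ≈ 65.303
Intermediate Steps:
13910/v(133, 213) + J(127)/19711 = 13910/213 + (83 - 1*127)/19711 = 13910*(1/213) + (83 - 127)*(1/19711) = 13910/213 - 44*1/19711 = 13910/213 - 44/19711 = 274170638/4198443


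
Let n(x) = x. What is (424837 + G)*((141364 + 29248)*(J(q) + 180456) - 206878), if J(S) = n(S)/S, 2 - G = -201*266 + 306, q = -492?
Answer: 14716596313345194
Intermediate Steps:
G = 53162 (G = 2 - (-201*266 + 306) = 2 - (-53466 + 306) = 2 - 1*(-53160) = 2 + 53160 = 53162)
J(S) = 1 (J(S) = S/S = 1)
(424837 + G)*((141364 + 29248)*(J(q) + 180456) - 206878) = (424837 + 53162)*((141364 + 29248)*(1 + 180456) - 206878) = 477999*(170612*180457 - 206878) = 477999*(30788129684 - 206878) = 477999*30787922806 = 14716596313345194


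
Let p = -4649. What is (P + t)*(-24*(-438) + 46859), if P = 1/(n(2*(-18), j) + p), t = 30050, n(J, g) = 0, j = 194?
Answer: 8014869201579/4649 ≈ 1.7240e+9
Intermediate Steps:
P = -1/4649 (P = 1/(0 - 4649) = 1/(-4649) = -1/4649 ≈ -0.00021510)
(P + t)*(-24*(-438) + 46859) = (-1/4649 + 30050)*(-24*(-438) + 46859) = 139702449*(10512 + 46859)/4649 = (139702449/4649)*57371 = 8014869201579/4649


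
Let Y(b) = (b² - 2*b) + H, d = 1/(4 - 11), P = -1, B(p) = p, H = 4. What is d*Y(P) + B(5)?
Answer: 4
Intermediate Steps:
d = -⅐ (d = 1/(-7) = -⅐ ≈ -0.14286)
Y(b) = 4 + b² - 2*b (Y(b) = (b² - 2*b) + 4 = 4 + b² - 2*b)
d*Y(P) + B(5) = -(4 + (-1)² - 2*(-1))/7 + 5 = -(4 + 1 + 2)/7 + 5 = -⅐*7 + 5 = -1 + 5 = 4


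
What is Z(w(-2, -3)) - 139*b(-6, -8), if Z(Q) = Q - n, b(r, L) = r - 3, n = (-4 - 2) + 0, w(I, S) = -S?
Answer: 1260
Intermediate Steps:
n = -6 (n = -6 + 0 = -6)
b(r, L) = -3 + r
Z(Q) = 6 + Q (Z(Q) = Q - 1*(-6) = Q + 6 = 6 + Q)
Z(w(-2, -3)) - 139*b(-6, -8) = (6 - 1*(-3)) - 139*(-3 - 6) = (6 + 3) - 139*(-9) = 9 + 1251 = 1260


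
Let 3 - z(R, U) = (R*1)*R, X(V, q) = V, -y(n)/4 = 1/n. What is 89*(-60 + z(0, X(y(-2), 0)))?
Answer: -5073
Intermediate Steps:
y(n) = -4/n
z(R, U) = 3 - R² (z(R, U) = 3 - R*1*R = 3 - R*R = 3 - R²)
89*(-60 + z(0, X(y(-2), 0))) = 89*(-60 + (3 - 1*0²)) = 89*(-60 + (3 - 1*0)) = 89*(-60 + (3 + 0)) = 89*(-60 + 3) = 89*(-57) = -5073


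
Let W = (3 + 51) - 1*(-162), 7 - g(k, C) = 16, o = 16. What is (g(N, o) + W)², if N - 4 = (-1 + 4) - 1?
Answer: 42849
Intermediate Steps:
N = 6 (N = 4 + ((-1 + 4) - 1) = 4 + (3 - 1) = 4 + 2 = 6)
g(k, C) = -9 (g(k, C) = 7 - 1*16 = 7 - 16 = -9)
W = 216 (W = 54 + 162 = 216)
(g(N, o) + W)² = (-9 + 216)² = 207² = 42849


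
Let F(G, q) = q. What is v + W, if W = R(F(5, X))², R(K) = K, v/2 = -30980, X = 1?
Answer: -61959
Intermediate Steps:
v = -61960 (v = 2*(-30980) = -61960)
W = 1 (W = 1² = 1)
v + W = -61960 + 1 = -61959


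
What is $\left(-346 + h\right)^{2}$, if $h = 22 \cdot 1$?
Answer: $104976$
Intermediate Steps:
$h = 22$
$\left(-346 + h\right)^{2} = \left(-346 + 22\right)^{2} = \left(-324\right)^{2} = 104976$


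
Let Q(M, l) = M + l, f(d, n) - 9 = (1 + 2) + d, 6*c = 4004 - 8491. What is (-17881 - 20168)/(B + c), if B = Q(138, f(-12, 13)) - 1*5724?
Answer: 228294/38003 ≈ 6.0073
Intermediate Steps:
c = -4487/6 (c = (4004 - 8491)/6 = (⅙)*(-4487) = -4487/6 ≈ -747.83)
f(d, n) = 12 + d (f(d, n) = 9 + ((1 + 2) + d) = 9 + (3 + d) = 12 + d)
B = -5586 (B = (138 + (12 - 12)) - 1*5724 = (138 + 0) - 5724 = 138 - 5724 = -5586)
(-17881 - 20168)/(B + c) = (-17881 - 20168)/(-5586 - 4487/6) = -38049/(-38003/6) = -38049*(-6/38003) = 228294/38003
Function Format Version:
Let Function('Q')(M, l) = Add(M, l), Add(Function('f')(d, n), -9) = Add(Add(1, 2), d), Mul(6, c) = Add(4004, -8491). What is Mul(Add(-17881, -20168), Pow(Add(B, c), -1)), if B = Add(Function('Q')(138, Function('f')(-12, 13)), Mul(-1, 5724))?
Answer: Rational(228294, 38003) ≈ 6.0073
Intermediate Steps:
c = Rational(-4487, 6) (c = Mul(Rational(1, 6), Add(4004, -8491)) = Mul(Rational(1, 6), -4487) = Rational(-4487, 6) ≈ -747.83)
Function('f')(d, n) = Add(12, d) (Function('f')(d, n) = Add(9, Add(Add(1, 2), d)) = Add(9, Add(3, d)) = Add(12, d))
B = -5586 (B = Add(Add(138, Add(12, -12)), Mul(-1, 5724)) = Add(Add(138, 0), -5724) = Add(138, -5724) = -5586)
Mul(Add(-17881, -20168), Pow(Add(B, c), -1)) = Mul(Add(-17881, -20168), Pow(Add(-5586, Rational(-4487, 6)), -1)) = Mul(-38049, Pow(Rational(-38003, 6), -1)) = Mul(-38049, Rational(-6, 38003)) = Rational(228294, 38003)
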